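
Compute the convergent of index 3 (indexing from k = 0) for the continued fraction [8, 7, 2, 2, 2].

301/37

Using pₖ = aₖpₖ₋₁ + pₖ₋₂, qₖ = aₖqₖ₋₁ + qₖ₋₂ (with p₋₁=1, p₋₂=0, q₋₁=0, q₋₂=1):
  k=0: a=8, p=8, q=1
  k=1: a=7, p=57, q=7
  k=2: a=2, p=122, q=15
  k=3: a=2, p=301, q=37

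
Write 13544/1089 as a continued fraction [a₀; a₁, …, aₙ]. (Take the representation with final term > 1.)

[12; 2, 3, 2, 9, 3, 2]

13544 = 12*1089 + 476
1089 = 2*476 + 137
476 = 3*137 + 65
137 = 2*65 + 7
65 = 9*7 + 2
7 = 3*2 + 1
2 = 2*1 + 0  (stop)
So 13544/1089 = [12; 2, 3, 2, 9, 3, 2].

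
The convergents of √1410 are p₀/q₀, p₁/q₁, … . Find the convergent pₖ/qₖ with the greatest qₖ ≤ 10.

√1410 = [37; 1, 1, 4, 1, 1, 74, …] (period length 6).
Convergents:
  p_0/q_0 = 37/1
  p_1/q_1 = 38/1
  p_2/q_2 = 75/2
  p_3/q_3 = 338/9
  p_4/q_4 = 413/11
q_3 = 9 ≤ 10 < 11 = q_4, so the answer is 338/9.

338/9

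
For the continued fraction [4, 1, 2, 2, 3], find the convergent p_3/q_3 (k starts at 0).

Using pₖ = aₖpₖ₋₁ + pₖ₋₂, qₖ = aₖqₖ₋₁ + qₖ₋₂ (with p₋₁=1, p₋₂=0, q₋₁=0, q₋₂=1):
  k=0: a=4, p=4, q=1
  k=1: a=1, p=5, q=1
  k=2: a=2, p=14, q=3
  k=3: a=2, p=33, q=7

33/7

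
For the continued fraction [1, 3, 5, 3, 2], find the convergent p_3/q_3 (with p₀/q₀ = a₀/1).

Using pₖ = aₖpₖ₋₁ + pₖ₋₂, qₖ = aₖqₖ₋₁ + qₖ₋₂ (with p₋₁=1, p₋₂=0, q₋₁=0, q₋₂=1):
  k=0: a=1, p=1, q=1
  k=1: a=3, p=4, q=3
  k=2: a=5, p=21, q=16
  k=3: a=3, p=67, q=51

67/51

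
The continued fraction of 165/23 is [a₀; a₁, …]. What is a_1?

165 = 7·23 + 4   →  a_0 = 7
23 = 5·4 + 3   →  a_1 = 5

5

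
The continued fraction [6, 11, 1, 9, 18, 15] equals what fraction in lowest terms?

Using pₖ = aₖpₖ₋₁ + pₖ₋₂ and qₖ = aₖqₖ₋₁ + qₖ₋₂:
  k=0: a=6, p=6, q=1
  k=1: a=11, p=67, q=11
  k=2: a=1, p=73, q=12
  k=3: a=9, p=724, q=119
  k=4: a=18, p=13105, q=2154
  k=5: a=15, p=197299, q=32429

197299/32429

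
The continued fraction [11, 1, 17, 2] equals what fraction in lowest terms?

442/37

Fold from the inside: start with 2/1.
  17 + 1/2 = 35/2
  1 + 2/35 = 37/35
  11 + 35/37 = 442/37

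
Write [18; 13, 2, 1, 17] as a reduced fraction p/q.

12779/707

Using pₖ = aₖpₖ₋₁ + pₖ₋₂ and qₖ = aₖqₖ₋₁ + qₖ₋₂:
  k=0: a=18, p=18, q=1
  k=1: a=13, p=235, q=13
  k=2: a=2, p=488, q=27
  k=3: a=1, p=723, q=40
  k=4: a=17, p=12779, q=707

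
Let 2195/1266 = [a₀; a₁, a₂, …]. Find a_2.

2

2195 = 1·1266 + 929   →  a_0 = 1
1266 = 1·929 + 337   →  a_1 = 1
929 = 2·337 + 255   →  a_2 = 2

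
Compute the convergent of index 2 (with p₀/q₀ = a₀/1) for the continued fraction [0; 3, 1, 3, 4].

Using pₖ = aₖpₖ₋₁ + pₖ₋₂, qₖ = aₖqₖ₋₁ + qₖ₋₂ (with p₋₁=1, p₋₂=0, q₋₁=0, q₋₂=1):
  k=0: a=0, p=0, q=1
  k=1: a=3, p=1, q=3
  k=2: a=1, p=1, q=4

1/4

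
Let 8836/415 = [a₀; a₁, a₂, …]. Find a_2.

2

8836 = 21·415 + 121   →  a_0 = 21
415 = 3·121 + 52   →  a_1 = 3
121 = 2·52 + 17   →  a_2 = 2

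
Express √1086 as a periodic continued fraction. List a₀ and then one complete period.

a₀ = ⌊√1086⌋ = 32.
With m₀=0, d₀=1 and mₖ₊₁ = dₖaₖ − mₖ, dₖ₊₁ = (n − mₖ₊₁²)/dₖ, aₖ₊₁ = ⌊(a₀+mₖ₊₁)/dₖ₊₁⌋:
  k=1: m=32, d=62, a=1
  k=2: m=30, d=3, a=20
  k=3: m=30, d=62, a=1
  k=4: m=32, d=1, a=64
d=1 and a=2a₀=64 at k=4, so the next step gives (m, d) = (32, 62) again — its k=1 value — and the period has length 4.

[32; 1, 20, 1, 64]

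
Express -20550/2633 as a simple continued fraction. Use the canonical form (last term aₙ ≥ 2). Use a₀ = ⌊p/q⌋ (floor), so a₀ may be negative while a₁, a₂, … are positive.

-20550 = -8·2633 + 514
2633 = 5·514 + 63
514 = 8·63 + 10
63 = 6·10 + 3
10 = 3·3 + 1
3 = 3·1 + 0  (stop)
So -20550/2633 = [-8; 5, 8, 6, 3, 3].

[-8; 5, 8, 6, 3, 3]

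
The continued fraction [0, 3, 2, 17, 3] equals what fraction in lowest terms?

107/373

Using pₖ = aₖpₖ₋₁ + pₖ₋₂ and qₖ = aₖqₖ₋₁ + qₖ₋₂:
  k=0: a=0, p=0, q=1
  k=1: a=3, p=1, q=3
  k=2: a=2, p=2, q=7
  k=3: a=17, p=35, q=122
  k=4: a=3, p=107, q=373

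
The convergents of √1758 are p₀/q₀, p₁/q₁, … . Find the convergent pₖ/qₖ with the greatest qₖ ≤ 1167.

√1758 = [41; 1, 12, 1, 82, …] (period length 4).
Convergents:
  p_0/q_0 = 41/1
  p_1/q_1 = 42/1
  p_2/q_2 = 545/13
  p_3/q_3 = 587/14
  p_4/q_4 = 48679/1161
  p_5/q_5 = 49266/1175
q_4 = 1161 ≤ 1167 < 1175 = q_5, so the answer is 48679/1161.

48679/1161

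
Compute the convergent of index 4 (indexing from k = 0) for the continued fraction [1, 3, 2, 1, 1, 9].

22/17

Using pₖ = aₖpₖ₋₁ + pₖ₋₂, qₖ = aₖqₖ₋₁ + qₖ₋₂ (with p₋₁=1, p₋₂=0, q₋₁=0, q₋₂=1):
  k=0: a=1, p=1, q=1
  k=1: a=3, p=4, q=3
  k=2: a=2, p=9, q=7
  k=3: a=1, p=13, q=10
  k=4: a=1, p=22, q=17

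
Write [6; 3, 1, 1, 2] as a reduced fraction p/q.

113/18

Using pₖ = aₖpₖ₋₁ + pₖ₋₂ and qₖ = aₖqₖ₋₁ + qₖ₋₂:
  k=0: a=6, p=6, q=1
  k=1: a=3, p=19, q=3
  k=2: a=1, p=25, q=4
  k=3: a=1, p=44, q=7
  k=4: a=2, p=113, q=18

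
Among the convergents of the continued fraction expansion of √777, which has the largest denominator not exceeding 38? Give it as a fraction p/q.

√777 = [27; 1, 6, 1, 54, …] (period length 4).
Convergents:
  p_0/q_0 = 27/1
  p_1/q_1 = 28/1
  p_2/q_2 = 195/7
  p_3/q_3 = 223/8
  p_4/q_4 = 12237/439
q_3 = 8 ≤ 38 < 439 = q_4, so the answer is 223/8.

223/8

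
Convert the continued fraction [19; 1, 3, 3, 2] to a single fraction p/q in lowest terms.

593/30

Using pₖ = aₖpₖ₋₁ + pₖ₋₂ and qₖ = aₖqₖ₋₁ + qₖ₋₂:
  k=0: a=19, p=19, q=1
  k=1: a=1, p=20, q=1
  k=2: a=3, p=79, q=4
  k=3: a=3, p=257, q=13
  k=4: a=2, p=593, q=30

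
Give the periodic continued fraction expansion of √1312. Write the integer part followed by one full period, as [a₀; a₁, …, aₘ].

[36; 4, 1, 1, 17, 1, 1, 4, 72]

a₀ = ⌊√1312⌋ = 36.
With m₀=0, d₀=1 and mₖ₊₁ = dₖaₖ − mₖ, dₖ₊₁ = (n − mₖ₊₁²)/dₖ, aₖ₊₁ = ⌊(a₀+mₖ₊₁)/dₖ₊₁⌋:
  k=1: m=36, d=16, a=4
  k=2: m=28, d=33, a=1
  k=3: m=5, d=39, a=1
  k=4: m=34, d=4, a=17
  k=5: m=34, d=39, a=1
  k=6: m=5, d=33, a=1
  k=7: m=28, d=16, a=4
  k=8: m=36, d=1, a=72
d=1 and a=2a₀=72 at k=8, so the next step gives (m, d) = (36, 16) again — its k=1 value — and the period has length 8.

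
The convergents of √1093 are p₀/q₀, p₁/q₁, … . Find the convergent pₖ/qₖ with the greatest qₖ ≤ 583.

18018/545

√1093 = [33; 16, 1, 1, 16, 66, …] (period length 5).
Convergents:
  p_0/q_0 = 33/1
  p_1/q_1 = 529/16
  p_2/q_2 = 562/17
  p_3/q_3 = 1091/33
  p_4/q_4 = 18018/545
  p_5/q_5 = 1190279/36003
q_4 = 545 ≤ 583 < 36003 = q_5, so the answer is 18018/545.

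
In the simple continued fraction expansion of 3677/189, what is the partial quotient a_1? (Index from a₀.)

2

3677 = 19·189 + 86   →  a_0 = 19
189 = 2·86 + 17   →  a_1 = 2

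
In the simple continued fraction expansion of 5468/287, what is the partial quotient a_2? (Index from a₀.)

7

5468 = 19·287 + 15   →  a_0 = 19
287 = 19·15 + 2   →  a_1 = 19
15 = 7·2 + 1   →  a_2 = 7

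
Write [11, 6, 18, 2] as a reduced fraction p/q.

2501/224

Fold from the inside: start with 2/1.
  18 + 1/2 = 37/2
  6 + 2/37 = 224/37
  11 + 37/224 = 2501/224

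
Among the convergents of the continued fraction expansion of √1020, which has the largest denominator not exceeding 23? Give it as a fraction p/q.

√1020 = [31; 1, 14, 1, 62, …] (period length 4).
Convergents:
  p_0/q_0 = 31/1
  p_1/q_1 = 32/1
  p_2/q_2 = 479/15
  p_3/q_3 = 511/16
  p_4/q_4 = 32161/1007
q_3 = 16 ≤ 23 < 1007 = q_4, so the answer is 511/16.

511/16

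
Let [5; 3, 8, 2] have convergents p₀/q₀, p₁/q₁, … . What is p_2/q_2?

133/25

Using pₖ = aₖpₖ₋₁ + pₖ₋₂, qₖ = aₖqₖ₋₁ + qₖ₋₂ (with p₋₁=1, p₋₂=0, q₋₁=0, q₋₂=1):
  k=0: a=5, p=5, q=1
  k=1: a=3, p=16, q=3
  k=2: a=8, p=133, q=25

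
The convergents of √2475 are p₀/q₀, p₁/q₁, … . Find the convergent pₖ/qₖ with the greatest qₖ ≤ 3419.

√2475 = [49; 1, 2, 1, 98, …] (period length 4).
Convergents:
  p_0/q_0 = 49/1
  p_1/q_1 = 50/1
  p_2/q_2 = 149/3
  p_3/q_3 = 199/4
  p_4/q_4 = 19651/395
  p_5/q_5 = 19850/399
  p_6/q_6 = 59351/1193
  p_7/q_7 = 79201/1592
  p_8/q_8 = 7821049/157209
q_7 = 1592 ≤ 3419 < 157209 = q_8, so the answer is 79201/1592.

79201/1592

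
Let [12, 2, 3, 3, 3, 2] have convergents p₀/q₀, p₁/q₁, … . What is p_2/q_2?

87/7

Using pₖ = aₖpₖ₋₁ + pₖ₋₂, qₖ = aₖqₖ₋₁ + qₖ₋₂ (with p₋₁=1, p₋₂=0, q₋₁=0, q₋₂=1):
  k=0: a=12, p=12, q=1
  k=1: a=2, p=25, q=2
  k=2: a=3, p=87, q=7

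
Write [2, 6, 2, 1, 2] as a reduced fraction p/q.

Fold from the inside: start with 2/1.
  1 + 1/2 = 3/2
  2 + 2/3 = 8/3
  6 + 3/8 = 51/8
  2 + 8/51 = 110/51

110/51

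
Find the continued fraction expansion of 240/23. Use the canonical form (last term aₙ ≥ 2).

[10; 2, 3, 3]

240 = 10*23 + 10
23 = 2*10 + 3
10 = 3*3 + 1
3 = 3*1 + 0  (stop)
So 240/23 = [10; 2, 3, 3].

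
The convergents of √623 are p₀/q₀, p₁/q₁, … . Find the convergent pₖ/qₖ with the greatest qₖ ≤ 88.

√623 = [24; 1, 23, 1, 48, …] (period length 4).
Convergents:
  p_0/q_0 = 24/1
  p_1/q_1 = 25/1
  p_2/q_2 = 599/24
  p_3/q_3 = 624/25
  p_4/q_4 = 30551/1224
q_3 = 25 ≤ 88 < 1224 = q_4, so the answer is 624/25.

624/25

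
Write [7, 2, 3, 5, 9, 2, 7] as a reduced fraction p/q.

Fold from the inside: start with 7/1.
  2 + 1/7 = 15/7
  9 + 7/15 = 142/15
  5 + 15/142 = 725/142
  3 + 142/725 = 2317/725
  2 + 725/2317 = 5359/2317
  7 + 2317/5359 = 39830/5359

39830/5359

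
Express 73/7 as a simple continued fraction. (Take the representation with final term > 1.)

[10; 2, 3]

73 = 10·7 + 3
7 = 2·3 + 1
3 = 3·1 + 0  (stop)
So 73/7 = [10; 2, 3].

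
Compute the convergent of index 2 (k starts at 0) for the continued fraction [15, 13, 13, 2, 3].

Using pₖ = aₖpₖ₋₁ + pₖ₋₂, qₖ = aₖqₖ₋₁ + qₖ₋₂ (with p₋₁=1, p₋₂=0, q₋₁=0, q₋₂=1):
  k=0: a=15, p=15, q=1
  k=1: a=13, p=196, q=13
  k=2: a=13, p=2563, q=170

2563/170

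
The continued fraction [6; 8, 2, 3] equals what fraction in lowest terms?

Using pₖ = aₖpₖ₋₁ + pₖ₋₂ and qₖ = aₖqₖ₋₁ + qₖ₋₂:
  k=0: a=6, p=6, q=1
  k=1: a=8, p=49, q=8
  k=2: a=2, p=104, q=17
  k=3: a=3, p=361, q=59

361/59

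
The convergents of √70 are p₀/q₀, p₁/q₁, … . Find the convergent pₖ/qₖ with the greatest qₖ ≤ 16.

√70 = [8; 2, 1, 2, 1, 2, 16, …] (period length 6).
Convergents:
  p_0/q_0 = 8/1
  p_1/q_1 = 17/2
  p_2/q_2 = 25/3
  p_3/q_3 = 67/8
  p_4/q_4 = 92/11
  p_5/q_5 = 251/30
q_4 = 11 ≤ 16 < 30 = q_5, so the answer is 92/11.

92/11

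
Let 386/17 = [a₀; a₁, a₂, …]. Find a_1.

1

386 = 22·17 + 12   →  a_0 = 22
17 = 1·12 + 5   →  a_1 = 1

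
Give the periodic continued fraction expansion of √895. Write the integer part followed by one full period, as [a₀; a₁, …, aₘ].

[29; 1, 10, 1, 58]

a₀ = ⌊√895⌋ = 29.
With m₀=0, d₀=1 and mₖ₊₁ = dₖaₖ − mₖ, dₖ₊₁ = (n − mₖ₊₁²)/dₖ, aₖ₊₁ = ⌊(a₀+mₖ₊₁)/dₖ₊₁⌋:
  k=1: m=29, d=54, a=1
  k=2: m=25, d=5, a=10
  k=3: m=25, d=54, a=1
  k=4: m=29, d=1, a=58
d=1 and a=2a₀=58 at k=4, so the next step gives (m, d) = (29, 54) again — its k=1 value — and the period has length 4.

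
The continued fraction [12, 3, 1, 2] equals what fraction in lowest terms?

Using pₖ = aₖpₖ₋₁ + pₖ₋₂ and qₖ = aₖqₖ₋₁ + qₖ₋₂:
  k=0: a=12, p=12, q=1
  k=1: a=3, p=37, q=3
  k=2: a=1, p=49, q=4
  k=3: a=2, p=135, q=11

135/11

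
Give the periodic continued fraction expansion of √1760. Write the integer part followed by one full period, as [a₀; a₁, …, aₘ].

[41; 1, 19, 1, 82]

a₀ = ⌊√1760⌋ = 41.
With m₀=0, d₀=1 and mₖ₊₁ = dₖaₖ − mₖ, dₖ₊₁ = (n − mₖ₊₁²)/dₖ, aₖ₊₁ = ⌊(a₀+mₖ₊₁)/dₖ₊₁⌋:
  k=1: m=41, d=79, a=1
  k=2: m=38, d=4, a=19
  k=3: m=38, d=79, a=1
  k=4: m=41, d=1, a=82
d=1 and a=2a₀=82 at k=4, so the next step gives (m, d) = (41, 79) again — its k=1 value — and the period has length 4.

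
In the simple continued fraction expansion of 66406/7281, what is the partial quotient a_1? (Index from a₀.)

8

66406 = 9·7281 + 877   →  a_0 = 9
7281 = 8·877 + 265   →  a_1 = 8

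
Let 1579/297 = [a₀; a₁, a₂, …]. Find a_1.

3

1579 = 5·297 + 94   →  a_0 = 5
297 = 3·94 + 15   →  a_1 = 3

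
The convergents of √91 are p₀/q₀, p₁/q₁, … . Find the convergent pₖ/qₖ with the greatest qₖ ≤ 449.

1574/165

√91 = [9; 1, 1, 5, 1, 5, 1, 1, 18, …] (period length 8).
Convergents:
  p_0/q_0 = 9/1
  p_1/q_1 = 10/1
  p_2/q_2 = 19/2
  p_3/q_3 = 105/11
  p_4/q_4 = 124/13
  p_5/q_5 = 725/76
  p_6/q_6 = 849/89
  p_7/q_7 = 1574/165
  p_8/q_8 = 29181/3059
q_7 = 165 ≤ 449 < 3059 = q_8, so the answer is 1574/165.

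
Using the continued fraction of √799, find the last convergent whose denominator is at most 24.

424/15

√799 = [28; 3, 1, 3, 56, …] (period length 4).
Convergents:
  p_0/q_0 = 28/1
  p_1/q_1 = 85/3
  p_2/q_2 = 113/4
  p_3/q_3 = 424/15
  p_4/q_4 = 23857/844
q_3 = 15 ≤ 24 < 844 = q_4, so the answer is 424/15.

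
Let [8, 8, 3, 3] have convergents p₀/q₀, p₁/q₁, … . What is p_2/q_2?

Using pₖ = aₖpₖ₋₁ + pₖ₋₂, qₖ = aₖqₖ₋₁ + qₖ₋₂ (with p₋₁=1, p₋₂=0, q₋₁=0, q₋₂=1):
  k=0: a=8, p=8, q=1
  k=1: a=8, p=65, q=8
  k=2: a=3, p=203, q=25

203/25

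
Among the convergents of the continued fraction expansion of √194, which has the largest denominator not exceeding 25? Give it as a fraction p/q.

√194 = [13; 1, 12, 1, 26, …] (period length 4).
Convergents:
  p_0/q_0 = 13/1
  p_1/q_1 = 14/1
  p_2/q_2 = 181/13
  p_3/q_3 = 195/14
  p_4/q_4 = 5251/377
q_3 = 14 ≤ 25 < 377 = q_4, so the answer is 195/14.

195/14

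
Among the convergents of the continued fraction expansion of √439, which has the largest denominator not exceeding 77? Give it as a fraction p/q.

√439 = [20; 1, 19, 1, 40, …] (period length 4).
Convergents:
  p_0/q_0 = 20/1
  p_1/q_1 = 21/1
  p_2/q_2 = 419/20
  p_3/q_3 = 440/21
  p_4/q_4 = 18019/860
q_3 = 21 ≤ 77 < 860 = q_4, so the answer is 440/21.

440/21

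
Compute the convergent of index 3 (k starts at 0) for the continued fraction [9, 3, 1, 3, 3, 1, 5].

Using pₖ = aₖpₖ₋₁ + pₖ₋₂, qₖ = aₖqₖ₋₁ + qₖ₋₂ (with p₋₁=1, p₋₂=0, q₋₁=0, q₋₂=1):
  k=0: a=9, p=9, q=1
  k=1: a=3, p=28, q=3
  k=2: a=1, p=37, q=4
  k=3: a=3, p=139, q=15

139/15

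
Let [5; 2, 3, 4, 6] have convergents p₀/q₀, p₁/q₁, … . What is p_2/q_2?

Using pₖ = aₖpₖ₋₁ + pₖ₋₂, qₖ = aₖqₖ₋₁ + qₖ₋₂ (with p₋₁=1, p₋₂=0, q₋₁=0, q₋₂=1):
  k=0: a=5, p=5, q=1
  k=1: a=2, p=11, q=2
  k=2: a=3, p=38, q=7

38/7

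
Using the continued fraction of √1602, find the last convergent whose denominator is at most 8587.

128120/3201

√1602 = [40; 40, 80, …] (period length 2).
Convergents:
  p_0/q_0 = 40/1
  p_1/q_1 = 1601/40
  p_2/q_2 = 128120/3201
  p_3/q_3 = 5126401/128080
q_2 = 3201 ≤ 8587 < 128080 = q_3, so the answer is 128120/3201.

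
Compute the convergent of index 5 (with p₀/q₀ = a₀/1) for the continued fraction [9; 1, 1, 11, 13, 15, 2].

43209/4538

Using pₖ = aₖpₖ₋₁ + pₖ₋₂, qₖ = aₖqₖ₋₁ + qₖ₋₂ (with p₋₁=1, p₋₂=0, q₋₁=0, q₋₂=1):
  k=0: a=9, p=9, q=1
  k=1: a=1, p=10, q=1
  k=2: a=1, p=19, q=2
  k=3: a=11, p=219, q=23
  k=4: a=13, p=2866, q=301
  k=5: a=15, p=43209, q=4538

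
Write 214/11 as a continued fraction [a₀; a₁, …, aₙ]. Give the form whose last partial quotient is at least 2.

214 = 19·11 + 5
11 = 2·5 + 1
5 = 5·1 + 0  (stop)
So 214/11 = [19; 2, 5].

[19; 2, 5]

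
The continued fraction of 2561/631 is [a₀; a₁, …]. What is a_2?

2561 = 4·631 + 37   →  a_0 = 4
631 = 17·37 + 2   →  a_1 = 17
37 = 18·2 + 1   →  a_2 = 18

18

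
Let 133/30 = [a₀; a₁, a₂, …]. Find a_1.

2

133 = 4·30 + 13   →  a_0 = 4
30 = 2·13 + 4   →  a_1 = 2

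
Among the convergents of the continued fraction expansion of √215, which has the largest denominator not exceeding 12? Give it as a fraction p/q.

44/3

√215 = [14; 1, 1, 1, 28, …] (period length 4).
Convergents:
  p_0/q_0 = 14/1
  p_1/q_1 = 15/1
  p_2/q_2 = 29/2
  p_3/q_3 = 44/3
  p_4/q_4 = 1261/86
q_3 = 3 ≤ 12 < 86 = q_4, so the answer is 44/3.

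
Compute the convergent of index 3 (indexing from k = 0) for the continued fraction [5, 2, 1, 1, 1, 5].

27/5

Using pₖ = aₖpₖ₋₁ + pₖ₋₂, qₖ = aₖqₖ₋₁ + qₖ₋₂ (with p₋₁=1, p₋₂=0, q₋₁=0, q₋₂=1):
  k=0: a=5, p=5, q=1
  k=1: a=2, p=11, q=2
  k=2: a=1, p=16, q=3
  k=3: a=1, p=27, q=5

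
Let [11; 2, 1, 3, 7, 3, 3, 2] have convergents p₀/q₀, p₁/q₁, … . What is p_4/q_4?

909/80

Using pₖ = aₖpₖ₋₁ + pₖ₋₂, qₖ = aₖqₖ₋₁ + qₖ₋₂ (with p₋₁=1, p₋₂=0, q₋₁=0, q₋₂=1):
  k=0: a=11, p=11, q=1
  k=1: a=2, p=23, q=2
  k=2: a=1, p=34, q=3
  k=3: a=3, p=125, q=11
  k=4: a=7, p=909, q=80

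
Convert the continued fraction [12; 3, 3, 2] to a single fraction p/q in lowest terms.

283/23

Fold from the inside: start with 2/1.
  3 + 1/2 = 7/2
  3 + 2/7 = 23/7
  12 + 7/23 = 283/23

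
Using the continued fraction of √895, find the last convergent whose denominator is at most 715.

√895 = [29; 1, 10, 1, 58, …] (period length 4).
Convergents:
  p_0/q_0 = 29/1
  p_1/q_1 = 30/1
  p_2/q_2 = 329/11
  p_3/q_3 = 359/12
  p_4/q_4 = 21151/707
  p_5/q_5 = 21510/719
q_4 = 707 ≤ 715 < 719 = q_5, so the answer is 21151/707.

21151/707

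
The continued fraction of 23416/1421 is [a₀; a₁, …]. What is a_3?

6

23416 = 16·1421 + 680   →  a_0 = 16
1421 = 2·680 + 61   →  a_1 = 2
680 = 11·61 + 9   →  a_2 = 11
61 = 6·9 + 7   →  a_3 = 6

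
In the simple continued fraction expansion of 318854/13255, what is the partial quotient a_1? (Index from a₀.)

318854 = 24·13255 + 734   →  a_0 = 24
13255 = 18·734 + 43   →  a_1 = 18

18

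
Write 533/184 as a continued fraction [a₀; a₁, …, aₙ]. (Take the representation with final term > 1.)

[2; 1, 8, 1, 2, 6]

533 = 2×184 + 165
184 = 1×165 + 19
165 = 8×19 + 13
19 = 1×13 + 6
13 = 2×6 + 1
6 = 6×1 + 0  (stop)
So 533/184 = [2; 1, 8, 1, 2, 6].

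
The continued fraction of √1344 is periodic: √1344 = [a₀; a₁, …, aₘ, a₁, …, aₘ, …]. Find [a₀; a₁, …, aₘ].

a₀ = ⌊√1344⌋ = 36.

[36; 1, 1, 1, 17, 1, 1, 1, 72]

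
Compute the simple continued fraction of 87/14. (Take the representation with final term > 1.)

[6; 4, 1, 2]

87 = 6·14 + 3
14 = 4·3 + 2
3 = 1·2 + 1
2 = 2·1 + 0  (stop)
So 87/14 = [6; 4, 1, 2].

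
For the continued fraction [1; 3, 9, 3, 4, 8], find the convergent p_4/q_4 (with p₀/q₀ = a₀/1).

Using pₖ = aₖpₖ₋₁ + pₖ₋₂, qₖ = aₖqₖ₋₁ + qₖ₋₂ (with p₋₁=1, p₋₂=0, q₋₁=0, q₋₂=1):
  k=0: a=1, p=1, q=1
  k=1: a=3, p=4, q=3
  k=2: a=9, p=37, q=28
  k=3: a=3, p=115, q=87
  k=4: a=4, p=497, q=376

497/376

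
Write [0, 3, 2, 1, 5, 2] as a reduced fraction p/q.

37/124

Fold from the inside: start with 2/1.
  5 + 1/2 = 11/2
  1 + 2/11 = 13/11
  2 + 11/13 = 37/13
  3 + 13/37 = 124/37
  0 + 37/124 = 37/124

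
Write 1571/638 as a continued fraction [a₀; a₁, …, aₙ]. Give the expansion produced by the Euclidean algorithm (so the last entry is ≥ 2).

1571 = 2·638 + 295
638 = 2·295 + 48
295 = 6·48 + 7
48 = 6·7 + 6
7 = 1·6 + 1
6 = 6·1 + 0  (stop)
So 1571/638 = [2; 2, 6, 6, 1, 6].

[2; 2, 6, 6, 1, 6]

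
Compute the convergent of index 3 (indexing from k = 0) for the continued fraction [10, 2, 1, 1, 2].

52/5

Using pₖ = aₖpₖ₋₁ + pₖ₋₂, qₖ = aₖqₖ₋₁ + qₖ₋₂ (with p₋₁=1, p₋₂=0, q₋₁=0, q₋₂=1):
  k=0: a=10, p=10, q=1
  k=1: a=2, p=21, q=2
  k=2: a=1, p=31, q=3
  k=3: a=1, p=52, q=5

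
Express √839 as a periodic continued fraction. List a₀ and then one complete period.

[28; 1, 27, 1, 56]

a₀ = ⌊√839⌋ = 28.
With m₀=0, d₀=1 and mₖ₊₁ = dₖaₖ − mₖ, dₖ₊₁ = (n − mₖ₊₁²)/dₖ, aₖ₊₁ = ⌊(a₀+mₖ₊₁)/dₖ₊₁⌋:
  k=1: m=28, d=55, a=1
  k=2: m=27, d=2, a=27
  k=3: m=27, d=55, a=1
  k=4: m=28, d=1, a=56
d=1 and a=2a₀=56 at k=4, so the next step gives (m, d) = (28, 55) again — its k=1 value — and the period has length 4.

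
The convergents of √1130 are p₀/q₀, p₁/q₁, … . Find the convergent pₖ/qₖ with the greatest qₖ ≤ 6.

√1130 = [33; 1, 1, 1, 1, 1, 1, 66, …] (period length 7).
Convergents:
  p_0/q_0 = 33/1
  p_1/q_1 = 34/1
  p_2/q_2 = 67/2
  p_3/q_3 = 101/3
  p_4/q_4 = 168/5
  p_5/q_5 = 269/8
q_4 = 5 ≤ 6 < 8 = q_5, so the answer is 168/5.

168/5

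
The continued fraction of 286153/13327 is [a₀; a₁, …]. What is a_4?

14

286153 = 21·13327 + 6286   →  a_0 = 21
13327 = 2·6286 + 755   →  a_1 = 2
6286 = 8·755 + 246   →  a_2 = 8
755 = 3·246 + 17   →  a_3 = 3
246 = 14·17 + 8   →  a_4 = 14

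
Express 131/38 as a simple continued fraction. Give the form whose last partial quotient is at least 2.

131 = 3*38 + 17
38 = 2*17 + 4
17 = 4*4 + 1
4 = 4*1 + 0  (stop)
So 131/38 = [3; 2, 4, 4].

[3; 2, 4, 4]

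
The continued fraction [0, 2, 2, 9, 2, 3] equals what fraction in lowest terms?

139/344

Fold from the inside: start with 3/1.
  2 + 1/3 = 7/3
  9 + 3/7 = 66/7
  2 + 7/66 = 139/66
  2 + 66/139 = 344/139
  0 + 139/344 = 139/344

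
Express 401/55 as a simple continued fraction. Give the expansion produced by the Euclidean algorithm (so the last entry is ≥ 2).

[7; 3, 2, 3, 2]

401 = 7·55 + 16
55 = 3·16 + 7
16 = 2·7 + 2
7 = 3·2 + 1
2 = 2·1 + 0  (stop)
So 401/55 = [7; 3, 2, 3, 2].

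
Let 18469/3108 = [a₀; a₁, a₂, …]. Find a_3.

2

18469 = 5·3108 + 2929   →  a_0 = 5
3108 = 1·2929 + 179   →  a_1 = 1
2929 = 16·179 + 65   →  a_2 = 16
179 = 2·65 + 49   →  a_3 = 2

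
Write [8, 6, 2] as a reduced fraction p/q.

Fold from the inside: start with 2/1.
  6 + 1/2 = 13/2
  8 + 2/13 = 106/13

106/13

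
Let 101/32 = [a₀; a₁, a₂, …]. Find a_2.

2

101 = 3·32 + 5   →  a_0 = 3
32 = 6·5 + 2   →  a_1 = 6
5 = 2·2 + 1   →  a_2 = 2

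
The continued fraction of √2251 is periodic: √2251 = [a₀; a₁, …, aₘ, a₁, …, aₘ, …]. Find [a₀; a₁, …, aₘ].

[47; 2, 4, 47, 4, 2, 94]

a₀ = ⌊√2251⌋ = 47.
With m₀=0, d₀=1 and mₖ₊₁ = dₖaₖ − mₖ, dₖ₊₁ = (n − mₖ₊₁²)/dₖ, aₖ₊₁ = ⌊(a₀+mₖ₊₁)/dₖ₊₁⌋:
  k=1: m=47, d=42, a=2
  k=2: m=37, d=21, a=4
  k=3: m=47, d=2, a=47
  k=4: m=47, d=21, a=4
  k=5: m=37, d=42, a=2
  k=6: m=47, d=1, a=94
d=1 and a=2a₀=94 at k=6, so the next step gives (m, d) = (47, 42) again — its k=1 value — and the period has length 6.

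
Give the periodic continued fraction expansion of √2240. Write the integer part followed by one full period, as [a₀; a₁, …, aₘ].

[47; 3, 23, 3, 94]

a₀ = ⌊√2240⌋ = 47.
With m₀=0, d₀=1 and mₖ₊₁ = dₖaₖ − mₖ, dₖ₊₁ = (n − mₖ₊₁²)/dₖ, aₖ₊₁ = ⌊(a₀+mₖ₊₁)/dₖ₊₁⌋:
  k=1: m=47, d=31, a=3
  k=2: m=46, d=4, a=23
  k=3: m=46, d=31, a=3
  k=4: m=47, d=1, a=94
d=1 and a=2a₀=94 at k=4, so the next step gives (m, d) = (47, 31) again — its k=1 value — and the period has length 4.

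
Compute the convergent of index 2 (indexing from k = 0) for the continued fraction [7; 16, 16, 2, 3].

Using pₖ = aₖpₖ₋₁ + pₖ₋₂, qₖ = aₖqₖ₋₁ + qₖ₋₂ (with p₋₁=1, p₋₂=0, q₋₁=0, q₋₂=1):
  k=0: a=7, p=7, q=1
  k=1: a=16, p=113, q=16
  k=2: a=16, p=1815, q=257

1815/257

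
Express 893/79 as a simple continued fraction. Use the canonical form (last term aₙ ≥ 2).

893 = 11*79 + 24
79 = 3*24 + 7
24 = 3*7 + 3
7 = 2*3 + 1
3 = 3*1 + 0  (stop)
So 893/79 = [11; 3, 3, 2, 3].

[11; 3, 3, 2, 3]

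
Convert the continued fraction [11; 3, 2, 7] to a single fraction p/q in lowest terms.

Fold from the inside: start with 7/1.
  2 + 1/7 = 15/7
  3 + 7/15 = 52/15
  11 + 15/52 = 587/52

587/52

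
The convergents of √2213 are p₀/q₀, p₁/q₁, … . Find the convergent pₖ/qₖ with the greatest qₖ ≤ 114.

√2213 = [47; 23, 1, 1, 23, 94, …] (period length 5).
Convergents:
  p_0/q_0 = 47/1
  p_1/q_1 = 1082/23
  p_2/q_2 = 1129/24
  p_3/q_3 = 2211/47
  p_4/q_4 = 51982/1105
q_3 = 47 ≤ 114 < 1105 = q_4, so the answer is 2211/47.

2211/47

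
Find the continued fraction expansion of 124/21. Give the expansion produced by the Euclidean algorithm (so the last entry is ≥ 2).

124 = 5*21 + 19
21 = 1*19 + 2
19 = 9*2 + 1
2 = 2*1 + 0  (stop)
So 124/21 = [5; 1, 9, 2].

[5; 1, 9, 2]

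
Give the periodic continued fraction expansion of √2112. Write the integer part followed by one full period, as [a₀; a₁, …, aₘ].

[45; 1, 21, 1, 90]

a₀ = ⌊√2112⌋ = 45.
With m₀=0, d₀=1 and mₖ₊₁ = dₖaₖ − mₖ, dₖ₊₁ = (n − mₖ₊₁²)/dₖ, aₖ₊₁ = ⌊(a₀+mₖ₊₁)/dₖ₊₁⌋:
  k=1: m=45, d=87, a=1
  k=2: m=42, d=4, a=21
  k=3: m=42, d=87, a=1
  k=4: m=45, d=1, a=90
d=1 and a=2a₀=90 at k=4, so the next step gives (m, d) = (45, 87) again — its k=1 value — and the period has length 4.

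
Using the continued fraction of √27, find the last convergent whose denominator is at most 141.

√27 = [5; 5, 10, …] (period length 2).
Convergents:
  p_0/q_0 = 5/1
  p_1/q_1 = 26/5
  p_2/q_2 = 265/51
  p_3/q_3 = 1351/260
q_2 = 51 ≤ 141 < 260 = q_3, so the answer is 265/51.

265/51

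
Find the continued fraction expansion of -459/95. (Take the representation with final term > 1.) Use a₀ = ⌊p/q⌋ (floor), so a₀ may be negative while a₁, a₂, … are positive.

-459 = -5×95 + 16
95 = 5×16 + 15
16 = 1×15 + 1
15 = 15×1 + 0  (stop)
So -459/95 = [-5; 5, 1, 15].

[-5; 5, 1, 15]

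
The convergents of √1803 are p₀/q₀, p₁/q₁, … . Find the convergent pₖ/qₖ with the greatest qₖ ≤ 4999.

√1803 = [42; 2, 6, 28, 6, 2, 84, …] (period length 6).
Convergents:
  p_0/q_0 = 42/1
  p_1/q_1 = 85/2
  p_2/q_2 = 552/13
  p_3/q_3 = 15541/366
  p_4/q_4 = 93798/2209
  p_5/q_5 = 203137/4784
  p_6/q_6 = 17157306/404065
q_5 = 4784 ≤ 4999 < 404065 = q_6, so the answer is 203137/4784.

203137/4784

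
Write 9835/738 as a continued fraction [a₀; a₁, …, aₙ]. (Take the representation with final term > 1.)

[13; 3, 16, 15]

9835 = 13·738 + 241
738 = 3·241 + 15
241 = 16·15 + 1
15 = 15·1 + 0  (stop)
So 9835/738 = [13; 3, 16, 15].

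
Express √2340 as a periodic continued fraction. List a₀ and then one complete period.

[48; 2, 1, 2, 10, 2, 1, 2, 96]

a₀ = ⌊√2340⌋ = 48.
With m₀=0, d₀=1 and mₖ₊₁ = dₖaₖ − mₖ, dₖ₊₁ = (n − mₖ₊₁²)/dₖ, aₖ₊₁ = ⌊(a₀+mₖ₊₁)/dₖ₊₁⌋:
  k=1: m=48, d=36, a=2
  k=2: m=24, d=49, a=1
  k=3: m=25, d=35, a=2
  k=4: m=45, d=9, a=10
  k=5: m=45, d=35, a=2
  k=6: m=25, d=49, a=1
  k=7: m=24, d=36, a=2
  k=8: m=48, d=1, a=96
d=1 and a=2a₀=96 at k=8, so the next step gives (m, d) = (48, 36) again — its k=1 value — and the period has length 8.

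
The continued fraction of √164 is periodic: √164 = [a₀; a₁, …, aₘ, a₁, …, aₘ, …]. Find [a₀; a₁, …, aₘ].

[12; 1, 4, 6, 4, 1, 24]

a₀ = ⌊√164⌋ = 12.
With m₀=0, d₀=1 and mₖ₊₁ = dₖaₖ − mₖ, dₖ₊₁ = (n − mₖ₊₁²)/dₖ, aₖ₊₁ = ⌊(a₀+mₖ₊₁)/dₖ₊₁⌋:
  k=1: m=12, d=20, a=1
  k=2: m=8, d=5, a=4
  k=3: m=12, d=4, a=6
  k=4: m=12, d=5, a=4
  k=5: m=8, d=20, a=1
  k=6: m=12, d=1, a=24
d=1 and a=2a₀=24 at k=6, so the next step gives (m, d) = (12, 20) again — its k=1 value — and the period has length 6.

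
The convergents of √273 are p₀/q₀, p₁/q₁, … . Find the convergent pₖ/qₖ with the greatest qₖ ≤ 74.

√273 = [16; 1, 1, 10, 1, 1, 32, …] (period length 6).
Convergents:
  p_0/q_0 = 16/1
  p_1/q_1 = 17/1
  p_2/q_2 = 33/2
  p_3/q_3 = 347/21
  p_4/q_4 = 380/23
  p_5/q_5 = 727/44
  p_6/q_6 = 23644/1431
q_5 = 44 ≤ 74 < 1431 = q_6, so the answer is 727/44.

727/44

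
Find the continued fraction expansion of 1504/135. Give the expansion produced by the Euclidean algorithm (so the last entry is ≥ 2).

[11; 7, 9, 2]

1504 = 11*135 + 19
135 = 7*19 + 2
19 = 9*2 + 1
2 = 2*1 + 0  (stop)
So 1504/135 = [11; 7, 9, 2].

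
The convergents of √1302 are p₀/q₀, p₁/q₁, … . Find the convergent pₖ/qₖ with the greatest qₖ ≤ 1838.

31212/865

√1302 = [36; 12, 72, …] (period length 2).
Convergents:
  p_0/q_0 = 36/1
  p_1/q_1 = 433/12
  p_2/q_2 = 31212/865
  p_3/q_3 = 374977/10392
q_2 = 865 ≤ 1838 < 10392 = q_3, so the answer is 31212/865.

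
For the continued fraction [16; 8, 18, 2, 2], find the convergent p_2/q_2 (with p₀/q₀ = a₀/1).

Using pₖ = aₖpₖ₋₁ + pₖ₋₂, qₖ = aₖqₖ₋₁ + qₖ₋₂ (with p₋₁=1, p₋₂=0, q₋₁=0, q₋₂=1):
  k=0: a=16, p=16, q=1
  k=1: a=8, p=129, q=8
  k=2: a=18, p=2338, q=145

2338/145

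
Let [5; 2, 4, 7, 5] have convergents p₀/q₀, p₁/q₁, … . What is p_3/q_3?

Using pₖ = aₖpₖ₋₁ + pₖ₋₂, qₖ = aₖqₖ₋₁ + qₖ₋₂ (with p₋₁=1, p₋₂=0, q₋₁=0, q₋₂=1):
  k=0: a=5, p=5, q=1
  k=1: a=2, p=11, q=2
  k=2: a=4, p=49, q=9
  k=3: a=7, p=354, q=65

354/65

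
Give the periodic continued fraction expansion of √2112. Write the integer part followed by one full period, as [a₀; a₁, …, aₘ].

[45; 1, 21, 1, 90]

a₀ = ⌊√2112⌋ = 45.
With m₀=0, d₀=1 and mₖ₊₁ = dₖaₖ − mₖ, dₖ₊₁ = (n − mₖ₊₁²)/dₖ, aₖ₊₁ = ⌊(a₀+mₖ₊₁)/dₖ₊₁⌋:
  k=1: m=45, d=87, a=1
  k=2: m=42, d=4, a=21
  k=3: m=42, d=87, a=1
  k=4: m=45, d=1, a=90
d=1 and a=2a₀=90 at k=4, so the next step gives (m, d) = (45, 87) again — its k=1 value — and the period has length 4.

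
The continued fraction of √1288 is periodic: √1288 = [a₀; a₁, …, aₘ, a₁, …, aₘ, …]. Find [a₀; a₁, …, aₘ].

[35; 1, 7, 1, 70]

a₀ = ⌊√1288⌋ = 35.
With m₀=0, d₀=1 and mₖ₊₁ = dₖaₖ − mₖ, dₖ₊₁ = (n − mₖ₊₁²)/dₖ, aₖ₊₁ = ⌊(a₀+mₖ₊₁)/dₖ₊₁⌋:
  k=1: m=35, d=63, a=1
  k=2: m=28, d=8, a=7
  k=3: m=28, d=63, a=1
  k=4: m=35, d=1, a=70
d=1 and a=2a₀=70 at k=4, so the next step gives (m, d) = (35, 63) again — its k=1 value — and the period has length 4.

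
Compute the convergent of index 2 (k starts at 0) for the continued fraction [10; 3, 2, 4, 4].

72/7

Using pₖ = aₖpₖ₋₁ + pₖ₋₂, qₖ = aₖqₖ₋₁ + qₖ₋₂ (with p₋₁=1, p₋₂=0, q₋₁=0, q₋₂=1):
  k=0: a=10, p=10, q=1
  k=1: a=3, p=31, q=3
  k=2: a=2, p=72, q=7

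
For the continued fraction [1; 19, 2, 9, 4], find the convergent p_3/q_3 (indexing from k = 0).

389/370

Using pₖ = aₖpₖ₋₁ + pₖ₋₂, qₖ = aₖqₖ₋₁ + qₖ₋₂ (with p₋₁=1, p₋₂=0, q₋₁=0, q₋₂=1):
  k=0: a=1, p=1, q=1
  k=1: a=19, p=20, q=19
  k=2: a=2, p=41, q=39
  k=3: a=9, p=389, q=370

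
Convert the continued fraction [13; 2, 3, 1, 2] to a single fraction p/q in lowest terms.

336/25

Using pₖ = aₖpₖ₋₁ + pₖ₋₂ and qₖ = aₖqₖ₋₁ + qₖ₋₂:
  k=0: a=13, p=13, q=1
  k=1: a=2, p=27, q=2
  k=2: a=3, p=94, q=7
  k=3: a=1, p=121, q=9
  k=4: a=2, p=336, q=25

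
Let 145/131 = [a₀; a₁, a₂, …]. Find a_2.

2

145 = 1·131 + 14   →  a_0 = 1
131 = 9·14 + 5   →  a_1 = 9
14 = 2·5 + 4   →  a_2 = 2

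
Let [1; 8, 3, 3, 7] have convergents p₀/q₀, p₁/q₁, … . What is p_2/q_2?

Using pₖ = aₖpₖ₋₁ + pₖ₋₂, qₖ = aₖqₖ₋₁ + qₖ₋₂ (with p₋₁=1, p₋₂=0, q₋₁=0, q₋₂=1):
  k=0: a=1, p=1, q=1
  k=1: a=8, p=9, q=8
  k=2: a=3, p=28, q=25

28/25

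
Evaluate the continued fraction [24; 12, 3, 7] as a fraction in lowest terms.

Using pₖ = aₖpₖ₋₁ + pₖ₋₂ and qₖ = aₖqₖ₋₁ + qₖ₋₂:
  k=0: a=24, p=24, q=1
  k=1: a=12, p=289, q=12
  k=2: a=3, p=891, q=37
  k=3: a=7, p=6526, q=271

6526/271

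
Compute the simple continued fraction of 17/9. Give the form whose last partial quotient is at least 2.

[1; 1, 8]

17 = 1*9 + 8
9 = 1*8 + 1
8 = 8*1 + 0  (stop)
So 17/9 = [1; 1, 8].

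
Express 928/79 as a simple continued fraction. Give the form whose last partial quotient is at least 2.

[11; 1, 2, 1, 19]

928 = 11*79 + 59
79 = 1*59 + 20
59 = 2*20 + 19
20 = 1*19 + 1
19 = 19*1 + 0  (stop)
So 928/79 = [11; 1, 2, 1, 19].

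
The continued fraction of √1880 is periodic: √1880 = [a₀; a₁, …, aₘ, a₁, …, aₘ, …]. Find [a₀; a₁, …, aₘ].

a₀ = ⌊√1880⌋ = 43.
With m₀=0, d₀=1 and mₖ₊₁ = dₖaₖ − mₖ, dₖ₊₁ = (n − mₖ₊₁²)/dₖ, aₖ₊₁ = ⌊(a₀+mₖ₊₁)/dₖ₊₁⌋:
  k=1: m=43, d=31, a=2
  k=2: m=19, d=49, a=1
  k=3: m=30, d=20, a=3
  k=4: m=30, d=49, a=1
  k=5: m=19, d=31, a=2
  k=6: m=43, d=1, a=86
d=1 and a=2a₀=86 at k=6, so the next step gives (m, d) = (43, 31) again — its k=1 value — and the period has length 6.

[43; 2, 1, 3, 1, 2, 86]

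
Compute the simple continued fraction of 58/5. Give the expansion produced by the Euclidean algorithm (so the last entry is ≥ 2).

[11; 1, 1, 2]

58 = 11*5 + 3
5 = 1*3 + 2
3 = 1*2 + 1
2 = 2*1 + 0  (stop)
So 58/5 = [11; 1, 1, 2].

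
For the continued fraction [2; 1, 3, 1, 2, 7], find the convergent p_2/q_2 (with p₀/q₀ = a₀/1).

Using pₖ = aₖpₖ₋₁ + pₖ₋₂, qₖ = aₖqₖ₋₁ + qₖ₋₂ (with p₋₁=1, p₋₂=0, q₋₁=0, q₋₂=1):
  k=0: a=2, p=2, q=1
  k=1: a=1, p=3, q=1
  k=2: a=3, p=11, q=4

11/4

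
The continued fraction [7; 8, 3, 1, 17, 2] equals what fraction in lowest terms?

Fold from the inside: start with 2/1.
  17 + 1/2 = 35/2
  1 + 2/35 = 37/35
  3 + 35/37 = 146/37
  8 + 37/146 = 1205/146
  7 + 146/1205 = 8581/1205

8581/1205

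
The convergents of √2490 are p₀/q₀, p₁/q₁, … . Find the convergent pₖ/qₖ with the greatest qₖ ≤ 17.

499/10

√2490 = [49; 1, 8, 1, 98, …] (period length 4).
Convergents:
  p_0/q_0 = 49/1
  p_1/q_1 = 50/1
  p_2/q_2 = 449/9
  p_3/q_3 = 499/10
  p_4/q_4 = 49351/989
q_3 = 10 ≤ 17 < 989 = q_4, so the answer is 499/10.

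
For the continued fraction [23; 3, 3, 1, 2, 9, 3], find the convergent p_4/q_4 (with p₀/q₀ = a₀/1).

839/36

Using pₖ = aₖpₖ₋₁ + pₖ₋₂, qₖ = aₖqₖ₋₁ + qₖ₋₂ (with p₋₁=1, p₋₂=0, q₋₁=0, q₋₂=1):
  k=0: a=23, p=23, q=1
  k=1: a=3, p=70, q=3
  k=2: a=3, p=233, q=10
  k=3: a=1, p=303, q=13
  k=4: a=2, p=839, q=36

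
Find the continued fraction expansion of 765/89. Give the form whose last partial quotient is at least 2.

765 = 8*89 + 53
89 = 1*53 + 36
53 = 1*36 + 17
36 = 2*17 + 2
17 = 8*2 + 1
2 = 2*1 + 0  (stop)
So 765/89 = [8; 1, 1, 2, 8, 2].

[8; 1, 1, 2, 8, 2]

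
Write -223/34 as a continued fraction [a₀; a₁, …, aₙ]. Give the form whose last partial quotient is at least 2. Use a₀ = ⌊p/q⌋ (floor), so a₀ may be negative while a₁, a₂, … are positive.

-223 = -7*34 + 15
34 = 2*15 + 4
15 = 3*4 + 3
4 = 1*3 + 1
3 = 3*1 + 0  (stop)
So -223/34 = [-7; 2, 3, 1, 3].

[-7; 2, 3, 1, 3]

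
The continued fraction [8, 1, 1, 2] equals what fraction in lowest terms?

Fold from the inside: start with 2/1.
  1 + 1/2 = 3/2
  1 + 2/3 = 5/3
  8 + 3/5 = 43/5

43/5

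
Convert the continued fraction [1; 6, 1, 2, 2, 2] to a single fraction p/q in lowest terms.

131/114

Fold from the inside: start with 2/1.
  2 + 1/2 = 5/2
  2 + 2/5 = 12/5
  1 + 5/12 = 17/12
  6 + 12/17 = 114/17
  1 + 17/114 = 131/114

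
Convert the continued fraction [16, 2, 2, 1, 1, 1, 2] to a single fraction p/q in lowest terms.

821/50

Fold from the inside: start with 2/1.
  1 + 1/2 = 3/2
  1 + 2/3 = 5/3
  1 + 3/5 = 8/5
  2 + 5/8 = 21/8
  2 + 8/21 = 50/21
  16 + 21/50 = 821/50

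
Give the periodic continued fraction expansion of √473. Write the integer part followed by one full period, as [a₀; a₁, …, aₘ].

a₀ = ⌊√473⌋ = 21.

[21; 1, 2, 1, 42]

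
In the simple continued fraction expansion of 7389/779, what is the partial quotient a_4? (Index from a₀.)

3

7389 = 9·779 + 378   →  a_0 = 9
779 = 2·378 + 23   →  a_1 = 2
378 = 16·23 + 10   →  a_2 = 16
23 = 2·10 + 3   →  a_3 = 2
10 = 3·3 + 1   →  a_4 = 3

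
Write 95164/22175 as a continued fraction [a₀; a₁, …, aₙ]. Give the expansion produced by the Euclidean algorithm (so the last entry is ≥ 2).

[4; 3, 2, 3, 10, 11, 8]

95164 = 4*22175 + 6464
22175 = 3*6464 + 2783
6464 = 2*2783 + 898
2783 = 3*898 + 89
898 = 10*89 + 8
89 = 11*8 + 1
8 = 8*1 + 0  (stop)
So 95164/22175 = [4; 3, 2, 3, 10, 11, 8].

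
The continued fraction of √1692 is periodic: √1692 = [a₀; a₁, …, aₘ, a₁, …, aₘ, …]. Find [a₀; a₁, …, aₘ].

[41; 7, 2, 7, 82]

a₀ = ⌊√1692⌋ = 41.
With m₀=0, d₀=1 and mₖ₊₁ = dₖaₖ − mₖ, dₖ₊₁ = (n − mₖ₊₁²)/dₖ, aₖ₊₁ = ⌊(a₀+mₖ₊₁)/dₖ₊₁⌋:
  k=1: m=41, d=11, a=7
  k=2: m=36, d=36, a=2
  k=3: m=36, d=11, a=7
  k=4: m=41, d=1, a=82
d=1 and a=2a₀=82 at k=4, so the next step gives (m, d) = (41, 11) again — its k=1 value — and the period has length 4.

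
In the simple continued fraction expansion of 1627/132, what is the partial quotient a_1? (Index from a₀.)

1627 = 12·132 + 43   →  a_0 = 12
132 = 3·43 + 3   →  a_1 = 3

3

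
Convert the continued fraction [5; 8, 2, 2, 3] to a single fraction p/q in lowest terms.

732/143

Using pₖ = aₖpₖ₋₁ + pₖ₋₂ and qₖ = aₖqₖ₋₁ + qₖ₋₂:
  k=0: a=5, p=5, q=1
  k=1: a=8, p=41, q=8
  k=2: a=2, p=87, q=17
  k=3: a=2, p=215, q=42
  k=4: a=3, p=732, q=143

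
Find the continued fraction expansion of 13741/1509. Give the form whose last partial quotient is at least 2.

[9; 9, 2, 3, 7, 3]

13741 = 9*1509 + 160
1509 = 9*160 + 69
160 = 2*69 + 22
69 = 3*22 + 3
22 = 7*3 + 1
3 = 3*1 + 0  (stop)
So 13741/1509 = [9; 9, 2, 3, 7, 3].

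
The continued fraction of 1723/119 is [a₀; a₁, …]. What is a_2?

1723 = 14·119 + 57   →  a_0 = 14
119 = 2·57 + 5   →  a_1 = 2
57 = 11·5 + 2   →  a_2 = 11

11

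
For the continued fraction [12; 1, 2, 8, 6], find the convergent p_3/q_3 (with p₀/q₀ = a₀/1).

317/25

Using pₖ = aₖpₖ₋₁ + pₖ₋₂, qₖ = aₖqₖ₋₁ + qₖ₋₂ (with p₋₁=1, p₋₂=0, q₋₁=0, q₋₂=1):
  k=0: a=12, p=12, q=1
  k=1: a=1, p=13, q=1
  k=2: a=2, p=38, q=3
  k=3: a=8, p=317, q=25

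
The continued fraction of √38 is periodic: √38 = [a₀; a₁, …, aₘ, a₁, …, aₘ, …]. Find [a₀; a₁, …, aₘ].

[6; 6, 12]

a₀ = ⌊√38⌋ = 6.
With m₀=0, d₀=1 and mₖ₊₁ = dₖaₖ − mₖ, dₖ₊₁ = (n − mₖ₊₁²)/dₖ, aₖ₊₁ = ⌊(a₀+mₖ₊₁)/dₖ₊₁⌋:
  k=1: m=6, d=2, a=6
  k=2: m=6, d=1, a=12
d=1 and a=2a₀=12 at k=2, so the next step gives (m, d) = (6, 2) again — its k=1 value — and the period has length 2.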